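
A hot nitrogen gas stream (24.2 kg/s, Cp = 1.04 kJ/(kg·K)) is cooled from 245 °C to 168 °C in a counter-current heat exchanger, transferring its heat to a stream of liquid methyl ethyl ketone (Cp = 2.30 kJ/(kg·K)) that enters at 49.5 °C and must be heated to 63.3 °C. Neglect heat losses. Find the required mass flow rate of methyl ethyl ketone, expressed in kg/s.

Heat released by hot stream: Q = 24.2 × 1.04 × (245 − 168) = 1937.9 kJ/s
Energy balance on cold side (adiabatic exchanger): Q = ṁ_c·Cp_c·(T_c,out − T_c,in)
ṁ_c = 1937.9 / [2.30 × (63.3 − 49.5)] = 61.057 kg/s

ṁ_c = 61.1 kg/s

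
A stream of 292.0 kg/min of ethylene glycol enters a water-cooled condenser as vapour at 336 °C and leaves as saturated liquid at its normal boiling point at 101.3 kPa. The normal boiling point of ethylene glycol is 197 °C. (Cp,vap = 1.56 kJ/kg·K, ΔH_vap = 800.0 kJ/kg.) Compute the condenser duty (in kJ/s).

vapour 336→197 °C: -216.84 kJ/kg
condensation at 197 °C: -800 kJ/kg
Δh = -216.84 + -800 = -1016.8 kJ/kg
Q = ṁ·Δh = 292.0 kg/min × -1016.8 kJ/kg = -296920 kJ/min
|Q| = 4948.6 kW

Q_c = 4950 kJ/s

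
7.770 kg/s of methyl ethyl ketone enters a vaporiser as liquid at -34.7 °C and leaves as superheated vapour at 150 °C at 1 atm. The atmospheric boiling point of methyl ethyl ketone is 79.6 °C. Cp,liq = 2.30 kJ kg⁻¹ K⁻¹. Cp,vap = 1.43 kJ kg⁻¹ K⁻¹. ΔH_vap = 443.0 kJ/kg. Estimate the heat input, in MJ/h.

liquid -34.7→79.6 °C: 262.89 kJ/kg
vaporisation at 79.6 °C: 443 kJ/kg
vapour 79.6→150 °C: 100.67 kJ/kg
Δh = 262.89 + 443 + 100.67 = 806.56 kJ/kg
Q = ṁ·Δh = 7.770 kg/s × 806.56 kJ/kg = 6267 kJ/s
|Q| = 6267 kW = 22561 MJ/h

Q = 22600 MJ/h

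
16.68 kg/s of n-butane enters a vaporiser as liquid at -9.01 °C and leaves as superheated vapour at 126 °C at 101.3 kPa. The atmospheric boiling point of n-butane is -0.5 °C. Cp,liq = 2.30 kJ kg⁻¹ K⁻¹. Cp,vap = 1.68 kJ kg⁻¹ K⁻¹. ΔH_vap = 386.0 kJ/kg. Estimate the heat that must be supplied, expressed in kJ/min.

liquid -9.01→-0.5 °C: 19.573 kJ/kg
vaporisation at -0.5 °C: 386 kJ/kg
vapour -0.5→126 °C: 212.52 kJ/kg
Δh = 19.573 + 386 + 212.52 = 618.09 kJ/kg
Q = ṁ·Δh = 16.68 kg/s × 618.09 kJ/kg = 10310 kJ/s
|Q| = 10310 kW = 618590 kJ/min

Q = 619000 kJ/min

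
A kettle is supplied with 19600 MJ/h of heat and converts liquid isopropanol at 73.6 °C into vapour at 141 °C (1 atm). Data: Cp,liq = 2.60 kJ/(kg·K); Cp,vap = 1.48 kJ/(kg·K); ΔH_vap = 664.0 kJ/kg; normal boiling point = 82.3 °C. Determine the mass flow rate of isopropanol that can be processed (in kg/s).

Δh = 2.60×(82.3−73.6) + 664.0 + 1.48×(141−82.3) = 773.5 kJ/kg
Q = 19600 MJ/h = 5444.4 kJ/s = 5444.4 kJ/s
ṁ = Q/Δh = 5444.4 / 773.5 = 7.0387 kg/s

ṁ = 7.04 kg/s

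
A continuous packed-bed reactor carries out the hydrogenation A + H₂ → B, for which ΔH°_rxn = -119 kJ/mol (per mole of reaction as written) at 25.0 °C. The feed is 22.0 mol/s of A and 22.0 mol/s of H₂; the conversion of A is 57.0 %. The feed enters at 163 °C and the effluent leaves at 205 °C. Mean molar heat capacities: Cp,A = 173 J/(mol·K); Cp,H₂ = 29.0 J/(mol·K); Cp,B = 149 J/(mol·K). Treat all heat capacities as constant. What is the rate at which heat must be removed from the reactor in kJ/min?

Q_out = 85500 kJ/min

Extent of reaction ξ = 0.570 × 22.0 = 12.54 mol/s
Reaction term: ξ·ΔH°_rxn = 12.54 × -119 = -1492.3 kJ/s
Sensible, feed 163→25 °C: -613.27 kJ/s
Outlet flows (mol/s): A 9.46, H₂ 9.46, B 12.54
Sensible, products 25→205 °C: 680.29 kJ/s
Q = ΔH = -1425.2 kJ/s = -1425.2 kW
Heat removed = 85515 kJ/min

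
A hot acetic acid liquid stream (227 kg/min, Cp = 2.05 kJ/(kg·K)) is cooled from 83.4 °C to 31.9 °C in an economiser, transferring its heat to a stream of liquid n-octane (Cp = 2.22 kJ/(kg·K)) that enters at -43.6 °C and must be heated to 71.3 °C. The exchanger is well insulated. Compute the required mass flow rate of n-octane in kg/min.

ṁ_c = 94.0 kg/min

Heat released by hot stream: Q = 227 × 2.05 × (83.4 − 31.9) = 23966 kJ/min
Energy balance on cold side (adiabatic exchanger): Q = ṁ_c·Cp_c·(T_c,out − T_c,in)
ṁ_c = 23966 / [2.22 × (71.3 − -43.6)] = 93.954 kg/min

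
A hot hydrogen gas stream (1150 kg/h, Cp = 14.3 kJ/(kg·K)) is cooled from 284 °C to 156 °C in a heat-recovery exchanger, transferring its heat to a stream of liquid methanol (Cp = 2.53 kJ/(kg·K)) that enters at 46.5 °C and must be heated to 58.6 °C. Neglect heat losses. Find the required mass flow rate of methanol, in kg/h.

Heat released by hot stream: Q = 1150 × 14.3 × (284 − 156) = 2.105e+06 kJ/h
Energy balance on cold side (adiabatic exchanger): Q = ṁ_c·Cp_c·(T_c,out − T_c,in)
ṁ_c = 2.105e+06 / [2.53 × (58.6 − 46.5)] = 68760 kg/h

ṁ_c = 68800 kg/h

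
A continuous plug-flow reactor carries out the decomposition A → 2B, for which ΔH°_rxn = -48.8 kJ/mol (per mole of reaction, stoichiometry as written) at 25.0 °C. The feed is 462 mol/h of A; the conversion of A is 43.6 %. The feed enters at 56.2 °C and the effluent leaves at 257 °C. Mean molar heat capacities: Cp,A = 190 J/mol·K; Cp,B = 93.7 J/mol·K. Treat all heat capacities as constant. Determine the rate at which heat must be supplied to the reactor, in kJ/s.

Extent of reaction ξ = 0.436 × 462 = 201.43 mol/h
Reaction term: ξ·ΔH°_rxn = 201.43 × -48.8 = -9829.9 kJ/h
Sensible, feed 56.2→25 °C: -2738.7 kJ/h
Outlet flows (mol/h): A 260.57, B 402.86
Sensible, products 25→257 °C: 20243 kJ/h
Q = ΔH = 7674.8 kJ/h = 2.1319 kW
Heat supplied = 2.1319 kJ/s

Q_in = 2.13 kJ/s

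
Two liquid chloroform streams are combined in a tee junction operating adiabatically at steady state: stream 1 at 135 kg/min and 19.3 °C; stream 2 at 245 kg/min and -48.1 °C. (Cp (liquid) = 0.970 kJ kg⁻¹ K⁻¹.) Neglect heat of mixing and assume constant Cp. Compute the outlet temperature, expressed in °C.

T_out = -24.2 °C

Energy balance with Q = 0: Σ ṁᵢCp,ᵢ(T_out − Tᵢ) = 0
Σ ṁᵢCp,ᵢTᵢ = 135×0.970×19.3 + 245×0.970×-48.1 = -8903.6
Σ ṁᵢCp,ᵢ = 135×0.970 + 245×0.970 = 368.6
T_out = -8903.6 / 368.6 = -24.155 °C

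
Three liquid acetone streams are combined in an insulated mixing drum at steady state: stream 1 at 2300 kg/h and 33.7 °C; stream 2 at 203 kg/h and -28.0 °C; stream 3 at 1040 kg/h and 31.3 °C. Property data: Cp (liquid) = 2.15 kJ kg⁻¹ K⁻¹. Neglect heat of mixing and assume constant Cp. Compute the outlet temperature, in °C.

T_out = 29.5 °C

No heat crosses the boundary, so H_out = H_in.
T_out = Σ ṁᵢCp,ᵢTᵢ / Σ ṁᵢCp,ᵢ
      = 224410 / 7617.4 = 29.46 °C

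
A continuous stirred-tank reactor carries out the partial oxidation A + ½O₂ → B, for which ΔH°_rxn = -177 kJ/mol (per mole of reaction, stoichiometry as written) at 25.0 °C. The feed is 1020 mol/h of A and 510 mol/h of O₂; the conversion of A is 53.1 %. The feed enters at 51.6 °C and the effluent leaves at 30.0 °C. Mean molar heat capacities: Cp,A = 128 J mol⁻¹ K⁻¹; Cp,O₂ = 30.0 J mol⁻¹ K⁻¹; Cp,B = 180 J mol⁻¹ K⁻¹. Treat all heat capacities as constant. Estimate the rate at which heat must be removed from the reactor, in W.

Q_out = 27500 W

Extent of reaction ξ = 0.531 × 1020 = 541.62 mol/h
Reaction term: ξ·ΔH°_rxn = 541.62 × -177 = -95867 kJ/h
Sensible, feed 51.6→25 °C: -3879.9 kJ/h
Outlet flows (mol/h): A 478.38, O₂ 239.19, B 541.62
Sensible, products 25→30.0 °C: 829.5 kJ/h
Q = ΔH = -98917 kJ/h = -27.477 kW
Heat removed = 27477 W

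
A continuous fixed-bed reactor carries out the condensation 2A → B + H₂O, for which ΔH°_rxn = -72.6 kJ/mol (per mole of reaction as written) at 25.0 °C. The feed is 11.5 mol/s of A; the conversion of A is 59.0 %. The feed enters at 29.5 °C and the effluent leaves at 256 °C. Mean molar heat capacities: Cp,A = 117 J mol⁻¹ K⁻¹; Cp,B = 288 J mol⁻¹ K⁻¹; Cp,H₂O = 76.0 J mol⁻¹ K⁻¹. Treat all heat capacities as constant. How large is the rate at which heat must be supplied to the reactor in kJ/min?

Q_in = 9620 kJ/min

Extent of reaction ξ = 0.590 × 11.5 / 2 = 3.3925 mol/s
Reaction term: ξ·ΔH°_rxn = 3.3925 × -72.6 = -246.3 kJ/s
Sensible, feed 29.5→25 °C: -6.0548 kJ/s
Outlet flows (mol/s): A 4.715, B 3.3925, H₂O 3.3925
Sensible, products 25→256 °C: 412.69 kJ/s
Q = ΔH = 160.34 kJ/s = 160.34 kW
Heat supplied = 9620.2 kJ/min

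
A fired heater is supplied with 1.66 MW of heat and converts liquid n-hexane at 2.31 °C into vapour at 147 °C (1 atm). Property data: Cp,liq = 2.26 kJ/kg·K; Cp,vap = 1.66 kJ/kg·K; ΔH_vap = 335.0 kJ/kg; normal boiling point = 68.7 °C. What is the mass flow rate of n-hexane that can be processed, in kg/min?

Δh = 2.26×(68.7−2.31) + 335.0 + 1.66×(147−68.7) = 615.02 kJ/kg
Q = 1.66 MW = 1660 kJ/s = 99600 kJ/min
ṁ = Q/Δh = 99600 / 615.02 = 161.95 kg/min

ṁ = 162 kg/min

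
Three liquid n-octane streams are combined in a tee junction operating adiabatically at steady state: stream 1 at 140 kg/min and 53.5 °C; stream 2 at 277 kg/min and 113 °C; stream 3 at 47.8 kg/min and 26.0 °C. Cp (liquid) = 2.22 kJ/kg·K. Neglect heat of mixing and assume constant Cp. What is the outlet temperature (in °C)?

No heat crosses the boundary, so H_out = H_in.
T_out = Σ ṁᵢCp,ᵢTᵢ / Σ ṁᵢCp,ᵢ
      = 88875 / 1031.9 = 86.131 °C

T_out = 86.1 °C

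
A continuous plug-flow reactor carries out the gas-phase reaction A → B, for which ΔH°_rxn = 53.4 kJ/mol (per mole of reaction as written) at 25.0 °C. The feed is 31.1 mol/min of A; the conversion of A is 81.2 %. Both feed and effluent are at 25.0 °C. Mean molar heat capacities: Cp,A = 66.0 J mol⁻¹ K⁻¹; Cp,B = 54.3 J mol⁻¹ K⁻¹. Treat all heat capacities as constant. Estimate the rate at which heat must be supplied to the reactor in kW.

Extent of reaction ξ = 0.812 × 31.1 = 25.253 mol/min
Reaction term: ξ·ΔH°_rxn = 25.253 × 53.4 = 1348.5 kJ/min
Q = ΔH = 1348.5 kJ/min = 22.475 kW
Heat supplied = 22.475 kW

Q_in = 22.5 kW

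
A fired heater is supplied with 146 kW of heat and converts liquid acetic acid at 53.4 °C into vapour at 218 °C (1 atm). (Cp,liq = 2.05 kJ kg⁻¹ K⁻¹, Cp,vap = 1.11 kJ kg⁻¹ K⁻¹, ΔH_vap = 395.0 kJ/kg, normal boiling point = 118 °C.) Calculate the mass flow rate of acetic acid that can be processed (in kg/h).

ṁ = 823 kg/h

Δh = 2.05×(118−53.4) + 395.0 + 1.11×(218−118) = 638.43 kJ/kg
Q = 146 kW = 146 kJ/s = 525600 kJ/h
ṁ = Q/Δh = 525600 / 638.43 = 823.27 kg/h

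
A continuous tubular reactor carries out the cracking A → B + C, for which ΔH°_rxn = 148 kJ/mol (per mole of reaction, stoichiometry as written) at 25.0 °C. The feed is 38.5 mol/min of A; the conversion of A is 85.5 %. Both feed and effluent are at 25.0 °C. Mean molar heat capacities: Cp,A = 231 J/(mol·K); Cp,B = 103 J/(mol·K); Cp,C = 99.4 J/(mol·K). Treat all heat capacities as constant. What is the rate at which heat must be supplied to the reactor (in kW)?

Extent of reaction ξ = 0.855 × 38.5 = 32.917 mol/min
Reaction term: ξ·ΔH°_rxn = 32.917 × 148 = 4871.8 kJ/min
Q = ΔH = 4871.8 kJ/min = 81.197 kW
Heat supplied = 81.197 kW

Q_in = 81.2 kW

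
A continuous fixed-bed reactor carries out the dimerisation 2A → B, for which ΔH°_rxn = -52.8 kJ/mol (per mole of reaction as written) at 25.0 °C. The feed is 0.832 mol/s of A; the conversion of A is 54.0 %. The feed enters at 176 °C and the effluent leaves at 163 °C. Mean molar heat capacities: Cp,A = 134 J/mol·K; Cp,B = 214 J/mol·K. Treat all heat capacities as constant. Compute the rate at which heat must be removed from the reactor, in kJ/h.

Q_out = 53900 kJ/h

Extent of reaction ξ = 0.540 × 0.832 / 2 = 0.22464 mol/s
Reaction term: ξ·ΔH°_rxn = 0.22464 × -52.8 = -11.861 kJ/s
Sensible, feed 176→25 °C: -16.835 kJ/s
Outlet flows (mol/s): A 0.38272, B 0.22464
Sensible, products 25→163 °C: 13.711 kJ/s
Q = ΔH = -14.984 kJ/s = -14.984 kW
Heat removed = 53944 kJ/h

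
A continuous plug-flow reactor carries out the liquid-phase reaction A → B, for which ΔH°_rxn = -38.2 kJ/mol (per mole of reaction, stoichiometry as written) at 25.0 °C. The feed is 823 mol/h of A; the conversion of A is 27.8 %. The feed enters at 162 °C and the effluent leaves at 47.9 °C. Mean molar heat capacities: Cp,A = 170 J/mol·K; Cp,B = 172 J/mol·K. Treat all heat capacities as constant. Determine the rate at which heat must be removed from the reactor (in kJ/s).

Q_out = 6.86 kJ/s

Extent of reaction ξ = 0.278 × 823 = 228.79 mol/h
Reaction term: ξ·ΔH°_rxn = 228.79 × -38.2 = -8739.9 kJ/h
Sensible, feed 162→25 °C: -19168 kJ/h
Outlet flows (mol/h): A 594.21, B 228.79
Sensible, products 25→47.9 °C: 3214.4 kJ/h
Q = ΔH = -24693 kJ/h = -6.8592 kW
Heat removed = 6.8592 kJ/s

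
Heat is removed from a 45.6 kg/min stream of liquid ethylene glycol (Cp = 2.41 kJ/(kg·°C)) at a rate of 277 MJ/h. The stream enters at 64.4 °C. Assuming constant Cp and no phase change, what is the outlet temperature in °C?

Q = 277 MJ/h = 4616.7 kJ/min
ΔT = Q/(ṁ·Cp) = 4616.7/(45.6×2.41) = 42.009 K
T_out = 64.4 − 42.009 = 22.391 °C

T_out = 22.4 °C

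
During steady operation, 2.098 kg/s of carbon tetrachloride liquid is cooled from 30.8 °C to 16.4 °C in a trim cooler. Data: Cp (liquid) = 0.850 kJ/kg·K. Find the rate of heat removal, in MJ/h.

Q_c = 92.4 MJ/h

Q = ṁ·Cp·ΔT = 2.098 × 0.850 × (16.4 − 30.8) = -25.68 kJ/s
Cooling duty = 92.446 MJ/h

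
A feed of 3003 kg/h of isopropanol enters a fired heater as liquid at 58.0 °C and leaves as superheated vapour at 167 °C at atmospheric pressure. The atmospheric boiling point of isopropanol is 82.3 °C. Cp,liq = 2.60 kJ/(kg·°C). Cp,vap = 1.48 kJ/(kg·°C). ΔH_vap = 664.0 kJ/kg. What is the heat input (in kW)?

liquid 58.0→82.3 °C: 63.18 kJ/kg
vaporisation at 82.3 °C: 664 kJ/kg
vapour 82.3→167 °C: 125.36 kJ/kg
Δh = 63.18 + 664 + 125.36 = 852.54 kJ/kg
Q = ṁ·Δh = 3003 kg/h × 852.54 kJ/kg = 2.5602e+06 kJ/h
|Q| = 711.16 kW

Q = 711 kW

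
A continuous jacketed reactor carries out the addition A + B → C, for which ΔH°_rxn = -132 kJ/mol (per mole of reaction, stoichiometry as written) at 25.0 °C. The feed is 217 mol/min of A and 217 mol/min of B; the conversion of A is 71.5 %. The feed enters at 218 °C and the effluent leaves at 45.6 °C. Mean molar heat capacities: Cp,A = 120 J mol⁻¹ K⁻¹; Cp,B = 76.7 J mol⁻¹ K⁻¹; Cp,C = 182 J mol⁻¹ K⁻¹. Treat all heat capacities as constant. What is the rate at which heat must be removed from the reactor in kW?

Extent of reaction ξ = 0.715 × 217 = 155.16 mol/min
Reaction term: ξ·ΔH°_rxn = 155.16 × -132 = -20480 kJ/min
Sensible, feed 218→25 °C: -8238 kJ/min
Outlet flows (mol/min): A 61.845, B 61.845, C 155.16
Sensible, products 25→45.6 °C: 832.3 kJ/min
Q = ΔH = -27886 kJ/min = -464.77 kW
Heat removed = 464.77 kW

Q_out = 465 kW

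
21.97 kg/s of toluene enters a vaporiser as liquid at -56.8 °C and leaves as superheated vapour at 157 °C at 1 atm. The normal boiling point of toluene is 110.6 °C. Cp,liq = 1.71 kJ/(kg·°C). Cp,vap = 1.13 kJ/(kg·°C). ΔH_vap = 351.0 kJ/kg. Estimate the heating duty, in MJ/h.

Q = 54500 MJ/h

liquid -56.8→110.6 °C: 286.25 kJ/kg
vaporisation at 110.6 °C: 351 kJ/kg
vapour 110.6→157 °C: 52.432 kJ/kg
Δh = 286.25 + 351 + 52.432 = 689.69 kJ/kg
Q = ṁ·Δh = 21.97 kg/s × 689.69 kJ/kg = 15152 kJ/s
|Q| = 15152 kW = 54549 MJ/h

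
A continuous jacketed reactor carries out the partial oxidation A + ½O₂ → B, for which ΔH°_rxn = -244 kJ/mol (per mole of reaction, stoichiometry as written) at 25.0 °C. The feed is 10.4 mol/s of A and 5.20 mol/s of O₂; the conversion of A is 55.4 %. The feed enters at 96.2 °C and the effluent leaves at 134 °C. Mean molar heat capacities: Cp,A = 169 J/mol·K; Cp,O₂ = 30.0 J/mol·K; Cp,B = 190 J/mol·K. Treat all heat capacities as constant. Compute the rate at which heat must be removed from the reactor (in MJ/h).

Extent of reaction ξ = 0.554 × 10.4 = 5.7616 mol/s
Reaction term: ξ·ΔH°_rxn = 5.7616 × -244 = -1405.8 kJ/s
Sensible, feed 96.2→25 °C: -136.25 kJ/s
Outlet flows (mol/s): A 4.6384, O₂ 2.3192, B 5.7616
Sensible, products 25→134 °C: 212.35 kJ/s
Q = ΔH = -1329.7 kJ/s = -1329.7 kW
Heat removed = 4787 MJ/h

Q_out = 4790 MJ/h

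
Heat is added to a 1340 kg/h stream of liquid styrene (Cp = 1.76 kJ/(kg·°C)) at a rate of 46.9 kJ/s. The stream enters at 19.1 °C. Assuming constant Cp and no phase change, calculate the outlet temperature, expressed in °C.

Q = 46.9 kJ/s = 168840 kJ/h
ΔT = Q/(ṁ·Cp) = 168840/(1340×1.76) = 71.591 K
T_out = 19.1 + 71.591 = 90.691 °C

T_out = 90.7 °C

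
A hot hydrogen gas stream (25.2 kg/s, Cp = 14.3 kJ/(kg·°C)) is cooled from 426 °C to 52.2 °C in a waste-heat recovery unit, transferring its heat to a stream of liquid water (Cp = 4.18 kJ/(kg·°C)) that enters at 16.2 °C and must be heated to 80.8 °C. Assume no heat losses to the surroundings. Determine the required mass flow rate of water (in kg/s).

ṁ_c = 499 kg/s

Heat released by hot stream: Q = 25.2 × 14.3 × (426 − 52.2) = 134700 kJ/s
Energy balance on cold side (adiabatic exchanger): Q = ṁ_c·Cp_c·(T_c,out − T_c,in)
ṁ_c = 134700 / [4.18 × (80.8 − 16.2)] = 498.85 kg/s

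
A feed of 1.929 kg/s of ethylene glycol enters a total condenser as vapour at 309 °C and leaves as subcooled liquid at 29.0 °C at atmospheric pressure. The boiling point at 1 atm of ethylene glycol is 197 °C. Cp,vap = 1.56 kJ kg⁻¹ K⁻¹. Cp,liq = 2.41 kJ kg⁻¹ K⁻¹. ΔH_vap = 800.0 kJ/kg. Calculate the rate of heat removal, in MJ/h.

Q_c = 9580 MJ/h

vapour 309→197 °C: -174.72 kJ/kg
condensation at 197 °C: -800 kJ/kg
liquid 197→29.0 °C: -404.88 kJ/kg
Δh = -174.72 + -800 + -404.88 = -1379.6 kJ/kg
Q = ṁ·Δh = 1.929 kg/s × -1379.6 kJ/kg = -2661.2 kJ/s
|Q| = 2661.2 kW = 9580.5 MJ/h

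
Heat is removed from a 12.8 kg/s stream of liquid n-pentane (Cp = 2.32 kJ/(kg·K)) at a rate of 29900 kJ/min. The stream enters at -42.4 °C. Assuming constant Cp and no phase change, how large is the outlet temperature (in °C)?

Q = 29900 kJ/min = 498.33 kJ/s
ΔT = Q/(ṁ·Cp) = 498.33/(12.8×2.32) = 16.781 K
T_out = -42.4 − 16.781 = -59.181 °C

T_out = -59.2 °C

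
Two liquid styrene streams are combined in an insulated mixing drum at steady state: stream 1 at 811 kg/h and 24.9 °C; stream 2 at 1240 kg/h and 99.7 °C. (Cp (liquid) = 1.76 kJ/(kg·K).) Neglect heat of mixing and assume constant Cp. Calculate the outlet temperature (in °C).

T_out = 70.1 °C

Energy balance with Q = 0: Σ ṁᵢCp,ᵢ(T_out − Tᵢ) = 0
T_out = Σ ṁᵢCp,ᵢTᵢ / Σ ṁᵢCp,ᵢ
      = 253130 / 3609.8 = 70.123 °C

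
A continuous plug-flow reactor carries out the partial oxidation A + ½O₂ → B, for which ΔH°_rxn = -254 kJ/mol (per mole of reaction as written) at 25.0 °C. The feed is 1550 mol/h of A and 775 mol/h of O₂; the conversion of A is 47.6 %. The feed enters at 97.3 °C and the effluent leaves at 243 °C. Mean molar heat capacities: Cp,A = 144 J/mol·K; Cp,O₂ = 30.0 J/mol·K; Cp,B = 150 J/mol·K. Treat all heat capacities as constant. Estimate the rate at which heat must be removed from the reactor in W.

Q_out = 42500 W

Extent of reaction ξ = 0.476 × 1550 = 737.8 mol/h
Reaction term: ξ·ΔH°_rxn = 737.8 × -254 = -187400 kJ/h
Sensible, feed 97.3→25 °C: -17818 kJ/h
Outlet flows (mol/h): A 812.2, O₂ 406.1, B 737.8
Sensible, products 25→243 °C: 52279 kJ/h
Q = ΔH = -152940 kJ/h = -42.484 kW
Heat removed = 42484 W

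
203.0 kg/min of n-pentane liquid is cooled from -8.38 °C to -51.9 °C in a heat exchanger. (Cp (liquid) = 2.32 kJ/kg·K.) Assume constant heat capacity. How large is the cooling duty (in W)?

Q_c = 342000 W

Q = ṁ·Cp·ΔT = 203.0 × 2.32 × (-51.9 − -8.38) = -20496 kJ/min
Converting: 20496 / 60 s = 341.6 kW
Cooling duty = 341600 W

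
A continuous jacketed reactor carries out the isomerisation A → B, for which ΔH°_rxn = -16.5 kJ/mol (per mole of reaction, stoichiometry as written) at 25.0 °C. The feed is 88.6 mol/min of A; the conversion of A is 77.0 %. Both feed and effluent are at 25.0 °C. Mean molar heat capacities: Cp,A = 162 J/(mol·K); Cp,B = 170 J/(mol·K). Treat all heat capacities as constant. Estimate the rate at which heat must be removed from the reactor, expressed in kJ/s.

Extent of reaction ξ = 0.770 × 88.6 = 68.222 mol/min
Reaction term: ξ·ΔH°_rxn = 68.222 × -16.5 = -1125.7 kJ/min
Q = ΔH = -1125.7 kJ/min = -18.761 kW
Heat removed = 18.761 kJ/s

Q_out = 18.8 kJ/s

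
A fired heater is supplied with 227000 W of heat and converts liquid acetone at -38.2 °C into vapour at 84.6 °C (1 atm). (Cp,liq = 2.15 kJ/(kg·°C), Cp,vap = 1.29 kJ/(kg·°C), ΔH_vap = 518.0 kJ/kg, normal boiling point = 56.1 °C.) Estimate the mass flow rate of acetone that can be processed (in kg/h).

Δh = 2.15×(56.1−-38.2) + 518.0 + 1.29×(84.6−56.1) = 757.51 kJ/kg
Q = 227000 W = 227 kJ/s = 817200 kJ/h
ṁ = Q/Δh = 817200 / 757.51 = 1078.8 kg/h

ṁ = 1080 kg/h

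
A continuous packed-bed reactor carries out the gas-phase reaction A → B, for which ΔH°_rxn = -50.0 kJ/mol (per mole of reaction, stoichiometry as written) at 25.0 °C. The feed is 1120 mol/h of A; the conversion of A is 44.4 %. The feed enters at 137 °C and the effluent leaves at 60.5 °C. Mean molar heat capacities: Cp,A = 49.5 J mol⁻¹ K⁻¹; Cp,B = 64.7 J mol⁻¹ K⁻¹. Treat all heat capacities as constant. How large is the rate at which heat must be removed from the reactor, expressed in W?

Extent of reaction ξ = 0.444 × 1120 = 497.28 mol/h
Reaction term: ξ·ΔH°_rxn = 497.28 × -50.0 = -24864 kJ/h
Sensible, feed 137→25 °C: -6209.3 kJ/h
Outlet flows (mol/h): A 622.72, B 497.28
Sensible, products 25→60.5 °C: 2236.5 kJ/h
Q = ΔH = -28837 kJ/h = -8.0102 kW
Heat removed = 8010.2 W

Q_out = 8010 W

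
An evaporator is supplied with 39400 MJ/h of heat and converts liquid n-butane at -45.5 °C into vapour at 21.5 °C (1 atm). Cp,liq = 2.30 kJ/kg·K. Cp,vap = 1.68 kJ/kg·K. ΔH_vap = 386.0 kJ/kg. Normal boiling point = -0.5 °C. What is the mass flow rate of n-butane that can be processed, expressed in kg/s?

ṁ = 20.8 kg/s

Δh = 2.30×(-0.5−-45.5) + 386.0 + 1.68×(21.5−-0.5) = 526.46 kJ/kg
Q = 39400 MJ/h = 10944 kJ/s = 10944 kJ/s
ṁ = Q/Δh = 10944 / 526.46 = 20.789 kg/s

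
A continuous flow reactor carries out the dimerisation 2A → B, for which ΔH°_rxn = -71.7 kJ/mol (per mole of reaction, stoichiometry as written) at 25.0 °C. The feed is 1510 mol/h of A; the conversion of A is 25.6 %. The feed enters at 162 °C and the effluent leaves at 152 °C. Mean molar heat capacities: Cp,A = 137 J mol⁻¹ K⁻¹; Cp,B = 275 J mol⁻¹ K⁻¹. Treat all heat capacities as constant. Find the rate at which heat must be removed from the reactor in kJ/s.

Extent of reaction ξ = 0.256 × 1510 / 2 = 193.28 mol/h
Reaction term: ξ·ΔH°_rxn = 193.28 × -71.7 = -13858 kJ/h
Sensible, feed 162→25 °C: -28341 kJ/h
Outlet flows (mol/h): A 1123.4, B 193.28
Sensible, products 25→152 °C: 26297 kJ/h
Q = ΔH = -15902 kJ/h = -4.4173 kW
Heat removed = 4.4173 kJ/s

Q_out = 4.42 kJ/s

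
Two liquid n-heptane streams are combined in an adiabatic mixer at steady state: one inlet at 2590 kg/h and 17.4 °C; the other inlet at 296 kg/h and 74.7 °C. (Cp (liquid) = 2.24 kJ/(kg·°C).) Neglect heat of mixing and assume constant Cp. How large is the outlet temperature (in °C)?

T_out = 23.3 °C

Energy balance with Q = 0: Σ ṁᵢCp,ᵢ(T_out − Tᵢ) = 0
Σ ṁᵢCp,ᵢTᵢ = 2590×2.24×17.4 + 296×2.24×74.7 = 150480
Σ ṁᵢCp,ᵢ = 2590×2.24 + 296×2.24 = 6464.6
T_out = 150480 / 6464.6 = 23.277 °C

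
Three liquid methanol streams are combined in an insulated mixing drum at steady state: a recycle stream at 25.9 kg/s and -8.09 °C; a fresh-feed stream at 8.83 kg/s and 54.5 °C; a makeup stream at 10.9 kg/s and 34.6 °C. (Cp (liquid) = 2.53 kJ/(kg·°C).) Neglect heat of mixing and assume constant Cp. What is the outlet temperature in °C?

No heat crosses the boundary, so H_out = H_in.
T_out = Σ ṁᵢCp,ᵢTᵢ / Σ ṁᵢCp,ᵢ
      = 1641.6 / 115.44 = 14.22 °C

T_out = 14.2 °C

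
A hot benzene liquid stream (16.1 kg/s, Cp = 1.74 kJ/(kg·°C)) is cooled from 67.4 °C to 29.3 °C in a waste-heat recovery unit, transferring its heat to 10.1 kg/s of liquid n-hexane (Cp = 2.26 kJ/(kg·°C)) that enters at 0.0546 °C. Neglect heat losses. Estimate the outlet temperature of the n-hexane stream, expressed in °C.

Heat released by hot stream: Q = 16.1 × 1.74 × (67.4 − 29.3) = 1067.3 kJ/s
Energy balance on cold side (adiabatic exchanger): Q = ṁ_c·Cp_c·(T_c,out − T_c,in)
T_c,out = 0.0546 + 1067.3/(10.1 × 2.26) = 46.814 °C

T_c,out = 46.8 °C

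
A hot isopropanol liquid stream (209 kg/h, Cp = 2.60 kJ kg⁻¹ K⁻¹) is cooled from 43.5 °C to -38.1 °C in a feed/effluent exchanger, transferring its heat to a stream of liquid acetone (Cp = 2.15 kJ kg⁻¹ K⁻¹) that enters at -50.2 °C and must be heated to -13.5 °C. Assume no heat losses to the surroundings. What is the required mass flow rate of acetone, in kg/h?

Heat released by hot stream: Q = 209 × 2.60 × (43.5 − -38.1) = 44341 kJ/h
Energy balance on cold side (adiabatic exchanger): Q = ṁ_c·Cp_c·(T_c,out − T_c,in)
ṁ_c = 44341 / [2.15 × (-13.5 − -50.2)] = 561.96 kg/h

ṁ_c = 562 kg/h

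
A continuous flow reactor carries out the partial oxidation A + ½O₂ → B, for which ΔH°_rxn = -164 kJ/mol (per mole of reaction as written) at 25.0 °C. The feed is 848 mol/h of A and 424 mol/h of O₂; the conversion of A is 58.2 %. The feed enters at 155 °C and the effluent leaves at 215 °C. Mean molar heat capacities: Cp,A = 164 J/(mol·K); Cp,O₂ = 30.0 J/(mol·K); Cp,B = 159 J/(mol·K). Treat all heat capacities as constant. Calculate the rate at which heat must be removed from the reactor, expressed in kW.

Extent of reaction ξ = 0.582 × 848 = 493.54 mol/h
Reaction term: ξ·ΔH°_rxn = 493.54 × -164 = -80940 kJ/h
Sensible, feed 155→25 °C: -19733 kJ/h
Outlet flows (mol/h): A 354.46, O₂ 177.23, B 493.54
Sensible, products 25→215 °C: 26965 kJ/h
Q = ΔH = -73708 kJ/h = -20.474 kW
Heat removed = 20.474 kW

Q_out = 20.5 kW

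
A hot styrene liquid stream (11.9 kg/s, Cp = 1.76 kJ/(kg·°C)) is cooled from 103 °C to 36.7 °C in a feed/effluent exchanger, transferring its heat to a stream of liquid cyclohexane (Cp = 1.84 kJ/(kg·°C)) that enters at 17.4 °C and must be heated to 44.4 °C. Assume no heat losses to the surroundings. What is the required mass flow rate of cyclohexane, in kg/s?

Heat released by hot stream: Q = 11.9 × 1.76 × (103 − 36.7) = 1388.6 kJ/s
Energy balance on cold side (adiabatic exchanger): Q = ṁ_c·Cp_c·(T_c,out − T_c,in)
ṁ_c = 1388.6 / [1.84 × (44.4 − 17.4)] = 27.951 kg/s

ṁ_c = 28.0 kg/s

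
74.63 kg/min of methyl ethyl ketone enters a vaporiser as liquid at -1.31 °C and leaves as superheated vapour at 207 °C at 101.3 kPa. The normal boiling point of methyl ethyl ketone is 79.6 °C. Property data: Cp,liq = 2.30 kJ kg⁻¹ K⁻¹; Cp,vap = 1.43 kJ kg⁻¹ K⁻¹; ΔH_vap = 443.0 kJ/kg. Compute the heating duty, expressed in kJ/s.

liquid -1.31→79.6 °C: 186.09 kJ/kg
vaporisation at 79.6 °C: 443 kJ/kg
vapour 79.6→207 °C: 182.18 kJ/kg
Δh = 186.09 + 443 + 182.18 = 811.27 kJ/kg
Q = ṁ·Δh = 74.63 kg/min × 811.27 kJ/kg = 60545 kJ/min
|Q| = 1009.1 kW

Q = 1010 kJ/s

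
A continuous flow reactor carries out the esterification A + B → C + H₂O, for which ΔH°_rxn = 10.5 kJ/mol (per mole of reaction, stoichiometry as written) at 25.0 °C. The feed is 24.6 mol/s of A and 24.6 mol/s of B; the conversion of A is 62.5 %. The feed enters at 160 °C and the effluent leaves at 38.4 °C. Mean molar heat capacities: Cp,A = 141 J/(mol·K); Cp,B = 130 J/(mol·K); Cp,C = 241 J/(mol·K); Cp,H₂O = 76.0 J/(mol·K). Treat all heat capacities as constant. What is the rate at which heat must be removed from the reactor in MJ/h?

Extent of reaction ξ = 0.625 × 24.6 = 15.375 mol/s
Reaction term: ξ·ΔH°_rxn = 15.375 × 10.5 = 161.44 kJ/s
Sensible, feed 160→25 °C: -899.99 kJ/s
Outlet flows (mol/s): A 9.225, B 9.225, C 15.375, H₂O 15.375
Sensible, products 25→38.4 °C: 98.81 kJ/s
Q = ΔH = -639.74 kJ/s = -639.74 kW
Heat removed = 2303.1 MJ/h

Q_out = 2300 MJ/h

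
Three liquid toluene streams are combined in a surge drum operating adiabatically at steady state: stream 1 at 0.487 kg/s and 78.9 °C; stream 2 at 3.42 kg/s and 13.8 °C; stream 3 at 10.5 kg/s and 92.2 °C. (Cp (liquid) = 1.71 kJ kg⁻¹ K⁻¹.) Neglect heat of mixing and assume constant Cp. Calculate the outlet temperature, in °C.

Adiabatic, steady state ⇒ Σ ṁᵢCp,ᵢ(T_out − Tᵢ) = 0
Σ ṁᵢCp,ᵢTᵢ = 0.487×1.71×78.9 + 3.42×1.71×13.8 + 10.5×1.71×92.2 = 1801.9
Σ ṁᵢCp,ᵢ = 0.487×1.71 + 3.42×1.71 + 10.5×1.71 = 24.636
T_out = 1801.9 / 24.636 = 73.139 °C

T_out = 73.1 °C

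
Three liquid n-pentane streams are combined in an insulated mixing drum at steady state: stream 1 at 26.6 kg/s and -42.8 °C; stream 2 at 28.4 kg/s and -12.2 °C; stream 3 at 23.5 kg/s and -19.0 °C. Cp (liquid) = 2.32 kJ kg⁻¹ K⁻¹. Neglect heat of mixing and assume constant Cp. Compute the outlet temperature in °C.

No heat crosses the boundary, so H_out = H_in.
T_out = Σ ṁᵢCp,ᵢTᵢ / Σ ṁᵢCp,ᵢ
      = -4481 / 182.12 = -24.605 °C

T_out = -24.6 °C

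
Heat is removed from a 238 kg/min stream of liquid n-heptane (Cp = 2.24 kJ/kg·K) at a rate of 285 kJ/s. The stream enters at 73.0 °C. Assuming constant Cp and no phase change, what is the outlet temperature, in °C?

Q = 285 kJ/s = 17100 kJ/min
ΔT = Q/(ṁ·Cp) = 17100/(238×2.24) = 32.075 K
T_out = 73.0 − 32.075 = 40.925 °C

T_out = 40.9 °C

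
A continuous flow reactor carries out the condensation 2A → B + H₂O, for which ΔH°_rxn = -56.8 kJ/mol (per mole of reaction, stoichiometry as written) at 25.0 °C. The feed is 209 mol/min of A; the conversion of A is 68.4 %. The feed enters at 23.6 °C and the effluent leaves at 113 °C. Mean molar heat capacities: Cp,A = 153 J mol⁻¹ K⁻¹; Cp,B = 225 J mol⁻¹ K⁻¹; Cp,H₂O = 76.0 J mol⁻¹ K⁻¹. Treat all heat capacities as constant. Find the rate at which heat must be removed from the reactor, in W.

Q_out = 20500 W

Extent of reaction ξ = 0.684 × 209 / 2 = 71.478 mol/min
Reaction term: ξ·ΔH°_rxn = 71.478 × -56.8 = -4060 kJ/min
Sensible, feed 23.6→25 °C: 44.768 kJ/min
Outlet flows (mol/min): A 66.044, B 71.478, H₂O 71.478
Sensible, products 25→113 °C: 2782.5 kJ/min
Q = ΔH = -1232.7 kJ/min = -20.544 kW
Heat removed = 20544 W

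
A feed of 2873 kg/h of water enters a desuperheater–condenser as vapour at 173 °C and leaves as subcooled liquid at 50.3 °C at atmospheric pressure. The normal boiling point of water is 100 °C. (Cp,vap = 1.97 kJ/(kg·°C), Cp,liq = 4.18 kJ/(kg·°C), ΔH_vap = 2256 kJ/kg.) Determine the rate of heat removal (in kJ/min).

vapour 173→100 °C: -143.81 kJ/kg
condensation at 100 °C: -2256 kJ/kg
liquid 100→50.3 °C: -207.75 kJ/kg
Δh = -143.81 + -2256 + -207.75 = -2607.6 kJ/kg
Q = ṁ·Δh = 2873 kg/h × -2607.6 kJ/kg = -7.4915e+06 kJ/h
|Q| = 2081 kW = 124860 kJ/min

Q_c = 125000 kJ/min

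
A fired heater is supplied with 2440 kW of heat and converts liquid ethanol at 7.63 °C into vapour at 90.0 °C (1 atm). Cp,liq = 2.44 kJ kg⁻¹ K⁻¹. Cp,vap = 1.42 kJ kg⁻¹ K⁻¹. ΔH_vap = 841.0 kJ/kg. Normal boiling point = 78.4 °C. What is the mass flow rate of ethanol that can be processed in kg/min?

ṁ = 142 kg/min

Δh = 2.44×(78.4−7.63) + 841.0 + 1.42×(90.0−78.4) = 1030.2 kJ/kg
Q = 2440 kW = 2440 kJ/s = 146400 kJ/min
ṁ = Q/Δh = 146400 / 1030.2 = 142.12 kg/min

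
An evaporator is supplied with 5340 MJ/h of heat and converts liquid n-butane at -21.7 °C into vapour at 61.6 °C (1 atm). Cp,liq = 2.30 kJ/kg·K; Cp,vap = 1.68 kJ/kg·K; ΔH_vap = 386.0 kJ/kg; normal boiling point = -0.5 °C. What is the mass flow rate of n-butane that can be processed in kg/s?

ṁ = 2.75 kg/s

Δh = 2.30×(-0.5−-21.7) + 386.0 + 1.68×(61.6−-0.5) = 539.09 kJ/kg
Q = 5340 MJ/h = 1483.3 kJ/s = 1483.3 kJ/s
ṁ = Q/Δh = 1483.3 / 539.09 = 2.7516 kg/s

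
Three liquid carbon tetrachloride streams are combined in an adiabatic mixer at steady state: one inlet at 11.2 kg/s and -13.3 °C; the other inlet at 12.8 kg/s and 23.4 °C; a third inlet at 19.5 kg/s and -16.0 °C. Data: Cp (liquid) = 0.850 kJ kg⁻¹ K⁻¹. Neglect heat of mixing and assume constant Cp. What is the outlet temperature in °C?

Adiabatic, steady state ⇒ Σ ṁᵢCp,ᵢ(T_out − Tᵢ) = 0
Σ ṁᵢCp,ᵢTᵢ = 11.2×0.850×-13.3 + 12.8×0.850×23.4 + 19.5×0.850×-16.0 = -137.22
Σ ṁᵢCp,ᵢ = 11.2×0.850 + 12.8×0.850 + 19.5×0.850 = 36.975
T_out = -137.22 / 36.975 = -3.7113 °C

T_out = -3.71 °C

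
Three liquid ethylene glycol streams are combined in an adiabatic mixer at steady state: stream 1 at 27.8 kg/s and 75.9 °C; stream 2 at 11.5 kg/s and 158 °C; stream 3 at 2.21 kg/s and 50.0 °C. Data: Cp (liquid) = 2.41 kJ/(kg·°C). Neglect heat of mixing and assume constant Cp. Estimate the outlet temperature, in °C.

T_out = 97.3 °C

No heat crosses the boundary, so H_out = H_in.
Σ ṁᵢCp,ᵢTᵢ = 27.8×2.41×75.9 + 11.5×2.41×158 + 2.21×2.41×50.0 = 9730.4
Σ ṁᵢCp,ᵢ = 27.8×2.41 + 11.5×2.41 + 2.21×2.41 = 100.04
T_out = 9730.4 / 100.04 = 97.266 °C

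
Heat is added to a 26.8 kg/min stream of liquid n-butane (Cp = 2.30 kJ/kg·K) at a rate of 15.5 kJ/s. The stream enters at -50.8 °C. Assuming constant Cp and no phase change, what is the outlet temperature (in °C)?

Q = 15.5 kJ/s = 930 kJ/min
ΔT = Q/(ṁ·Cp) = 930/(26.8×2.30) = 15.088 K
T_out = -50.8 + 15.088 = -35.712 °C

T_out = -35.7 °C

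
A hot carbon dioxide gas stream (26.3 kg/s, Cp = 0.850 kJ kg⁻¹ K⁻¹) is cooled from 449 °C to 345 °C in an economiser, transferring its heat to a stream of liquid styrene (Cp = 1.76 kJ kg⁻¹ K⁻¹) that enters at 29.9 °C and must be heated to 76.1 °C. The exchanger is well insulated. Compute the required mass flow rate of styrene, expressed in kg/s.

ṁ_c = 28.6 kg/s

Heat released by hot stream: Q = 26.3 × 0.850 × (449 − 345) = 2324.9 kJ/s
Energy balance on cold side (adiabatic exchanger): Q = ṁ_c·Cp_c·(T_c,out − T_c,in)
ṁ_c = 2324.9 / [1.76 × (76.1 − 29.9)] = 28.593 kg/s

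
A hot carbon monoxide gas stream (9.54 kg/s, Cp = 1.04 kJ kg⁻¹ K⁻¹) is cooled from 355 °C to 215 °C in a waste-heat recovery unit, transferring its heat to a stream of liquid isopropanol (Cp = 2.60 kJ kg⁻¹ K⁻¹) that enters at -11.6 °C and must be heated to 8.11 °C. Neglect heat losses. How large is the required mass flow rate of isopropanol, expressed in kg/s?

ṁ_c = 27.1 kg/s

Heat released by hot stream: Q = 9.54 × 1.04 × (355 − 215) = 1389 kJ/s
Energy balance on cold side (adiabatic exchanger): Q = ṁ_c·Cp_c·(T_c,out − T_c,in)
ṁ_c = 1389 / [2.60 × (8.11 − -11.6)] = 27.105 kg/s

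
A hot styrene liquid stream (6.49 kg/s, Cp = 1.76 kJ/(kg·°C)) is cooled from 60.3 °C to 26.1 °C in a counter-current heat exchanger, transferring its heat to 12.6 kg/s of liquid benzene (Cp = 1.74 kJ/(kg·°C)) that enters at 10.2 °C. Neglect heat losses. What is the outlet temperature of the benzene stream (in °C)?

T_c,out = 28.0 °C

Heat released by hot stream: Q = 6.49 × 1.76 × (60.3 − 26.1) = 390.65 kJ/s
Energy balance on cold side (adiabatic exchanger): Q = ṁ_c·Cp_c·(T_c,out − T_c,in)
T_c,out = 10.2 + 390.65/(12.6 × 1.74) = 28.018 °C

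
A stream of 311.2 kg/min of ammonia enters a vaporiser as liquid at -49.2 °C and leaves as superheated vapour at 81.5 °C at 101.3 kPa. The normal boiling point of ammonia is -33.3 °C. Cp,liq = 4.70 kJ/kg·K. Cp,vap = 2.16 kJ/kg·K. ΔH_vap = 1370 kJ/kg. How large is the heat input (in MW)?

Q = 8.78 MW

liquid -49.2→-33.3 °C: 74.73 kJ/kg
vaporisation at -33.3 °C: 1370 kJ/kg
vapour -33.3→81.5 °C: 247.97 kJ/kg
Δh = 74.73 + 1370 + 247.97 = 1692.7 kJ/kg
Q = ṁ·Δh = 311.2 kg/min × 1692.7 kJ/kg = 526770 kJ/min
|Q| = 8779.5 kW = 8.7795 MW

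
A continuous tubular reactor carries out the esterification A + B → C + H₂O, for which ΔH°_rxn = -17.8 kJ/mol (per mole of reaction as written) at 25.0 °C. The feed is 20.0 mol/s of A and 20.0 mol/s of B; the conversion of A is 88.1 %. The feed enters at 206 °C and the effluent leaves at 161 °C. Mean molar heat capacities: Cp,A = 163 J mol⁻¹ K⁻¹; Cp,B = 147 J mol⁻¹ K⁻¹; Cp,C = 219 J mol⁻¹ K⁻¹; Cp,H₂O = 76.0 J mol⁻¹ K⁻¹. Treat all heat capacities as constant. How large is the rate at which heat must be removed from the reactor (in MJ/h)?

Q_out = 2260 MJ/h

Extent of reaction ξ = 0.881 × 20.0 = 17.62 mol/s
Reaction term: ξ·ΔH°_rxn = 17.62 × -17.8 = -313.64 kJ/s
Sensible, feed 206→25 °C: -1122.2 kJ/s
Outlet flows (mol/s): A 2.38, B 2.38, C 17.62, H₂O 17.62
Sensible, products 25→161 °C: 807.26 kJ/s
Q = ΔH = -628.58 kJ/s = -628.58 kW
Heat removed = 2262.9 MJ/h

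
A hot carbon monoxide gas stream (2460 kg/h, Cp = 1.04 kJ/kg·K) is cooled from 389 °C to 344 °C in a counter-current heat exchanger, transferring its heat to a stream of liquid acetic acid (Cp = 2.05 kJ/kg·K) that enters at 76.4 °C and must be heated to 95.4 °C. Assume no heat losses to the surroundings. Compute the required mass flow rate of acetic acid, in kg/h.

Heat released by hot stream: Q = 2460 × 1.04 × (389 − 344) = 115130 kJ/h
Energy balance on cold side (adiabatic exchanger): Q = ṁ_c·Cp_c·(T_c,out − T_c,in)
ṁ_c = 115130 / [2.05 × (95.4 − 76.4)] = 2955.8 kg/h

ṁ_c = 2960 kg/h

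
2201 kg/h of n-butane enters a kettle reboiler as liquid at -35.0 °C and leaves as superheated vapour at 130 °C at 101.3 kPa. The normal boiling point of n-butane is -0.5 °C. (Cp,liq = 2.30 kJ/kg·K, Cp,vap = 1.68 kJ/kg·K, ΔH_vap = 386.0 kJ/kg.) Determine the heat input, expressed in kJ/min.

liquid -35.0→-0.5 °C: 79.35 kJ/kg
vaporisation at -0.5 °C: 386 kJ/kg
vapour -0.5→130 °C: 219.24 kJ/kg
Δh = 79.35 + 386 + 219.24 = 684.59 kJ/kg
Q = ṁ·Δh = 2201 kg/h × 684.59 kJ/kg = 1.5068e+06 kJ/h
|Q| = 418.55 kW = 25113 kJ/min

Q = 25100 kJ/min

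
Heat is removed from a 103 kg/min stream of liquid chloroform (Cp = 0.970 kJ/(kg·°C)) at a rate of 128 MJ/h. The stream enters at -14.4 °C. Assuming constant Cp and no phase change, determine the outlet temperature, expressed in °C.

T_out = -35.8 °C

Q = 128 MJ/h = 2133.3 kJ/min
ΔT = Q/(ṁ·Cp) = 2133.3/(103×0.970) = 21.353 K
T_out = -14.4 − 21.353 = -35.753 °C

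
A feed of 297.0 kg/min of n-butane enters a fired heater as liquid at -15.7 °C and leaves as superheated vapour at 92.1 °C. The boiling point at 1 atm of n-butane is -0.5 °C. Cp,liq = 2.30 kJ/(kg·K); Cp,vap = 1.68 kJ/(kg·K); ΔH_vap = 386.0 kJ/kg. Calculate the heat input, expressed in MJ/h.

Q = 10300 MJ/h

liquid -15.7→-0.5 °C: 34.96 kJ/kg
vaporisation at -0.5 °C: 386 kJ/kg
vapour -0.5→92.1 °C: 155.57 kJ/kg
Δh = 34.96 + 386 + 155.57 = 576.53 kJ/kg
Q = ṁ·Δh = 297.0 kg/min × 576.53 kJ/kg = 171230 kJ/min
|Q| = 2853.8 kW = 10274 MJ/h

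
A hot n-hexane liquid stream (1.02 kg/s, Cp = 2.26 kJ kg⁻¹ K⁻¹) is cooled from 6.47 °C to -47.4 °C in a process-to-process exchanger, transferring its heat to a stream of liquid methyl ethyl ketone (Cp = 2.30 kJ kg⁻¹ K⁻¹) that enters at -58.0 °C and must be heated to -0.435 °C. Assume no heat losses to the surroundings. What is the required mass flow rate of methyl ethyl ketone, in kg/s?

ṁ_c = 0.938 kg/s

Heat released by hot stream: Q = 1.02 × 2.26 × (6.47 − -47.4) = 124.18 kJ/s
Energy balance on cold side (adiabatic exchanger): Q = ṁ_c·Cp_c·(T_c,out − T_c,in)
ṁ_c = 124.18 / [2.30 × (-0.435 − -58.0)] = 0.93793 kg/s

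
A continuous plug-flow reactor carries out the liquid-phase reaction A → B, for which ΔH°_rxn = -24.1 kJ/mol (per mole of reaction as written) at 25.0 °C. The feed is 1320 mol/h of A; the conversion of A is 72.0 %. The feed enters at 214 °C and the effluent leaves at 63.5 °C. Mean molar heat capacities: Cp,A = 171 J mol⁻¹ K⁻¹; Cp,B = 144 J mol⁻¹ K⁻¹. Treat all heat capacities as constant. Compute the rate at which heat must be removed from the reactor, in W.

Q_out = 16100 W

Extent of reaction ξ = 0.720 × 1320 = 950.4 mol/h
Reaction term: ξ·ΔH°_rxn = 950.4 × -24.1 = -22905 kJ/h
Sensible, feed 214→25 °C: -42661 kJ/h
Outlet flows (mol/h): A 369.6, B 950.4
Sensible, products 25→63.5 °C: 7702.3 kJ/h
Q = ΔH = -57863 kJ/h = -16.073 kW
Heat removed = 16073 W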